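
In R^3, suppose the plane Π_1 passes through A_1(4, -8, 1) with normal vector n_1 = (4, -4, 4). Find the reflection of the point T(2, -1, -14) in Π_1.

(18, -17, 2)

Π_1: n_1·r = n_1·A_1 gives 4x - 4y + 4z = 52.
λ = (n·T − d)/|n|² = (-44 − 52)/48 = -2.
Reflection = T − 2λn = (2, -1, -14) − (-4)·(4, -4, 4) = (18, -17, 2).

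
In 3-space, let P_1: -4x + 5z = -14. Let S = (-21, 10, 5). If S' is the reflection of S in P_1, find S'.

λ = (n·S − d)/|n|² = (109 − (-14))/41 = 3.
Reflection = S − 2λn = (-21, 10, 5) − 6·(-4, 0, 5) = (3, 10, -25).

(3, 10, -25)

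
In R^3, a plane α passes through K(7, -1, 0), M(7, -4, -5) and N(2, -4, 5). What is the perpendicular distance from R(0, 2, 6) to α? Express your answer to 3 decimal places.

KM = (0, -3, -5), KN = (-5, -3, 5); a normal to α is KM × KN = (-30, 25, -15).
Using K: α has equation -30x + 25y - 15z = -235.
n·R − d = (-30)·(0) + (25)·(2) + (-15)·(6) − (-235) = 195; |n| = √1750.
Distance = |195| / √1750 = 195/√1750 ≈ 4.661.

4.661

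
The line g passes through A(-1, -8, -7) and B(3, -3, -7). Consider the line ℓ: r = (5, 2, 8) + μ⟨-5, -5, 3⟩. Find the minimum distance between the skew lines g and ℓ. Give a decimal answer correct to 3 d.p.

A direction vector for g is B − A = (4, 5, 0).
Common perpendicular direction n = (4, 5, 0) × (-5, -5, 3) = (15, -12, 5).
With w = (5, 2, 8) − (-1, -8, -7) = (6, 10, 15), w · n = 45.
Distance = |w · n| / |n| = |45| / √394 ≈ 2.267.

2.267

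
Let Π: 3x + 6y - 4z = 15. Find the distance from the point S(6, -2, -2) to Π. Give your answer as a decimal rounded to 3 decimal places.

n·S − d = (3)·(6) + (6)·(-2) + (-4)·(-2) − 15 = -1; |n| = √61.
Distance = |-1| / √61 = 1/√61 ≈ 0.128.

0.128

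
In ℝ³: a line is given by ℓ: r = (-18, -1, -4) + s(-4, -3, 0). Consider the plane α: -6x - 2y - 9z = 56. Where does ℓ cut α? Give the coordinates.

Substitute r = (-18, -1, -4) + t(-4, -3, 0) into the plane: 146 + 30t = 56, so t = -3.
Intersection: (-18, -1, -4) + (-3)·(-4, -3, 0) = (-6, 8, -4).

(-6, 8, -4)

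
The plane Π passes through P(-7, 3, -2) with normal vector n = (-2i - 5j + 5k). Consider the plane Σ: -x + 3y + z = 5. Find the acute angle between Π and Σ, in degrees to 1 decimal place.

70.8

Π: n·r = n·P gives -2x - 5y + 5z = -11.
cos θ = |n₁·n₂| / (|n₁||n₂|) = |-8| / (√54 · √11).
θ = arccos(0.32824) ≈ 70.8°.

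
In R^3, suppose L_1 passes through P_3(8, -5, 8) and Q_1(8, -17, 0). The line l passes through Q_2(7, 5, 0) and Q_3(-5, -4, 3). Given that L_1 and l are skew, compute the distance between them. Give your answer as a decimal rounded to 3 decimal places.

A direction vector for L_1 is Q_1 − P_3 = (0, -12, -8).
A direction vector for l is Q_3 − Q_2 = (-12, -9, 3).
Common perpendicular direction n = (0, -12, -8) × (-12, -9, 3) = (-108, 96, -144).
With w = (7, 5, 0) − (8, -5, 8) = (-1, 10, -8), w · n = 2220.
Distance = |w · n| / |n| = |2220| / √41616 ≈ 10.882.

10.882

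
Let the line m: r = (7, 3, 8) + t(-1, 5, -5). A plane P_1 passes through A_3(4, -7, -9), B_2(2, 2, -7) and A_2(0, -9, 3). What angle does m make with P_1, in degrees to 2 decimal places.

A_3B_2 = (-2, 9, 2), A_3A_2 = (-4, -2, 12); a normal to P_1 is A_3B_2 × A_3A_2 = (112, 16, 40).
Using A_3: P_1 has equation 112x + 16y + 40z = -24.
sin θ = |n·v| / (|n||v|) = |-232| / (√14400 · √51) = 0.27072.
θ ≈ 15.71°.

15.71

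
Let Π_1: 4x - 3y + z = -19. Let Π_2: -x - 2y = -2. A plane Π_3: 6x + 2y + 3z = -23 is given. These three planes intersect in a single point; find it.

Solving the 3×3 linear system 4x - 3y + z = -19, -x - 2y = -2, 6x + 2y + 3z = -23 (e.g. by elimination or Cramer's rule, determinant = -23) gives (-2, 2, -5).

(-2, 2, -5)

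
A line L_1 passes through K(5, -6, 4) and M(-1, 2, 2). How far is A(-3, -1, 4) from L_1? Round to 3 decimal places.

3.813

A direction vector for L_1 is M − K = (-6, 8, -2).
Taking (5, -6, 4) on L_1 with direction v = (-6, 8, -2): w = A − (5, -6, 4) = (-8, 5, 0), and w × v = (-10, -16, -34).
Distance = |w × v| / |v| = √1512 / √104 ≈ 3.813.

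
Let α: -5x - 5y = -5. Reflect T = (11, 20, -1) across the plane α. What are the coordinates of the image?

(-19, -10, -1)

λ = (n·T − d)/|n|² = (-155 − (-5))/50 = -3.
Reflection = T − 2λn = (11, 20, -1) − (-6)·(-5, -5, 0) = (-19, -10, -1).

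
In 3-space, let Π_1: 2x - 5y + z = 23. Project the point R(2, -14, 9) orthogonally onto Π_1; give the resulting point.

Foot = R − λn with λ = (n·R − d)/|n|² = (83 − 23)/30 = 2.
Foot = (2, -14, 9) − 2·(2, -5, 1) = (-2, -4, 7).

(-2, -4, 7)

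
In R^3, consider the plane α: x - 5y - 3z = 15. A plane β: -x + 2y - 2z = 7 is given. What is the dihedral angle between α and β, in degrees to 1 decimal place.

cos θ = |n₁·n₂| / (|n₁||n₂|) = |-5| / (√35 · √9).
θ = arccos(0.28172) ≈ 73.6°.

73.6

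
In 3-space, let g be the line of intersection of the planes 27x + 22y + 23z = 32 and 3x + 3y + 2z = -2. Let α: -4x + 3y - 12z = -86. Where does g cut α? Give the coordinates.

(-4, -2, 8)

Direction of g: (27, 22, 23) × (3, 3, 2) = (-25, 15, 15).
A point on g: solving the two plane equations with x = -9 gives (-9, 1, 11).
Substitute r = (-9, 1, 11) + t(-25, 15, 15) into the plane: -93 + (-35)t = -86, so t = -1/5.
Intersection: (-9, 1, 11) + (-1/5)·(-25, 15, 15) = (-4, -2, 8).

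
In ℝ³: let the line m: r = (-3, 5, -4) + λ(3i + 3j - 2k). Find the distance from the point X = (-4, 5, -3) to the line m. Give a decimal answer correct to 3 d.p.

0.929

Taking (-3, 5, -4) on m with direction v = (3, 3, -2): w = X − (-3, 5, -4) = (-1, 0, 1), and w × v = (-3, 1, -3).
Distance = |w × v| / |v| = √19 / √22 ≈ 0.929.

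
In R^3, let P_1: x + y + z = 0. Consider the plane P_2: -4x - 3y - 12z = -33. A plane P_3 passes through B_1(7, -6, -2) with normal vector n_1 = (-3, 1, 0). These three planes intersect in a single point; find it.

(6, -9, 3)

P_3: n_1·r = n_1·B_1 gives -3x + y = -27.
Solving the 3×3 linear system x + y + z = 0, -4x - 3y - 12z = -33, -3x + y = -27 (e.g. by elimination or Cramer's rule, determinant = 35) gives (6, -9, 3).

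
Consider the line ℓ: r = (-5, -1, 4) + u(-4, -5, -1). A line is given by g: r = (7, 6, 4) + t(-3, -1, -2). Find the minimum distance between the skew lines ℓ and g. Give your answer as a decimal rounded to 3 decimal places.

4.845

Common perpendicular direction n = (-4, -5, -1) × (-3, -1, -2) = (9, -5, -11).
With w = (7, 6, 4) − (-5, -1, 4) = (12, 7, 0), w · n = 73.
Distance = |w · n| / |n| = |73| / √227 ≈ 4.845.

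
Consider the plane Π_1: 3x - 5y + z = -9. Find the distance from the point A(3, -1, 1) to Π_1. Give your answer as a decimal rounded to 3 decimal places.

n·A − d = (3)·(3) + (-5)·(-1) + (1)·(1) − (-9) = 24; |n| = √35.
Distance = |24| / √35 = 24/√35 ≈ 4.057.

4.057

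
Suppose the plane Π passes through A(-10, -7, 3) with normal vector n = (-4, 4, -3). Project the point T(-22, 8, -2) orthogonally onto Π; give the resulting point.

(-10, -4, 7)

Π: n·r = n·A gives -4x + 4y - 3z = 3.
Foot = T − λn with λ = (n·T − d)/|n|² = (126 − 3)/41 = 3.
Foot = (-22, 8, -2) − 3·(-4, 4, -3) = (-10, -4, 7).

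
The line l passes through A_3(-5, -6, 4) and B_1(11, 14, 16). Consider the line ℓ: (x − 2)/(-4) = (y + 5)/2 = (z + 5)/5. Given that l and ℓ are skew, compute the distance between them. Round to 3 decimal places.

A direction vector for l is B_1 − A_3 = (16, 20, 12).
ℓ has direction (-4, 2, 5) through (2, -5, -5).
Common perpendicular direction n = (16, 20, 12) × (-4, 2, 5) = (76, -128, 112).
With w = (2, -5, -5) − (-5, -6, 4) = (7, 1, -9), w · n = -604.
Distance = |w · n| / |n| = |-604| / √34704 ≈ 3.242.

3.242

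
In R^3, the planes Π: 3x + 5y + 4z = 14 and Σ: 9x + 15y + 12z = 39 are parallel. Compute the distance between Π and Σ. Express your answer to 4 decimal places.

0.1414

Rescale Σ by 1/3: 3x + 5y + 4z = 13. Then distance = |14 − 13| / √50 ≈ 0.1414.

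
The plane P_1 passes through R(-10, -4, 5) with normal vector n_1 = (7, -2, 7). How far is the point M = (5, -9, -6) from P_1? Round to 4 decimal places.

P_1: n_1·r = n_1·R gives 7x - 2y + 7z = -27.
n·M − d = (7)·(5) + (-2)·(-9) + (7)·(-6) − (-27) = 38; |n| = √102.
Distance = |38| / √102 = 38/√102 ≈ 3.7626.

3.7626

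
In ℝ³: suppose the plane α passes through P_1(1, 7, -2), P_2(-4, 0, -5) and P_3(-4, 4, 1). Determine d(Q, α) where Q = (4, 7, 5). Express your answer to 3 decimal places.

4.904

P_1P_2 = (-5, -7, -3), P_1P_3 = (-5, -3, 3); a normal to α is P_1P_2 × P_1P_3 = (-30, 30, -20).
Using P_1: α has equation -30x + 30y - 20z = 220.
n·Q − d = (-30)·(4) + (30)·(7) + (-20)·(5) − 220 = -230; |n| = √2200.
Distance = |-230| / √2200 = 230/√2200 ≈ 4.904.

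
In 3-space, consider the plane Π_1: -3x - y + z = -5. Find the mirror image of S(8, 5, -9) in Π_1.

λ = (n·S − d)/|n|² = (-38 − (-5))/11 = -3.
Reflection = S − 2λn = (8, 5, -9) − (-6)·(-3, -1, 1) = (-10, -1, -3).

(-10, -1, -3)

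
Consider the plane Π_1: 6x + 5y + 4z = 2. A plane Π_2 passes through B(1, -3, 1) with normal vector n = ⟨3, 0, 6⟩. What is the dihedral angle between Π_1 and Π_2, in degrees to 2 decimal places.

Π_2: n·r = n·B gives 3x + 6z = 9.
cos θ = |n₁·n₂| / (|n₁||n₂|) = |42| / (√77 · √45).
θ = arccos(0.71351) ≈ 44.48°.

44.48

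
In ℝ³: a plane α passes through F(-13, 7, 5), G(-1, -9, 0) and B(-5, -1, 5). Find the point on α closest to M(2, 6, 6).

FG = (12, -16, -5), FB = (8, -8, 0); a normal to α is FG × FB = (-40, -40, 32).
Using F: α has equation -40x - 40y + 32z = 400.
Foot = M − λn with λ = (n·M − d)/|n|² = (-128 − 400)/4224 = -1/8.
Foot = (2, 6, 6) − (-1/8)·(-40, -40, 32) = (-3, 1, 10).

(-3, 1, 10)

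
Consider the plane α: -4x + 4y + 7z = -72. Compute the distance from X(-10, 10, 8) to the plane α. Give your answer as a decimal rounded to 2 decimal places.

n·X − d = (-4)·(-10) + (4)·(10) + (7)·(8) − (-72) = 208; |n| = √81.
Distance = |208| / √81 = 208/√81 ≈ 23.11.

23.11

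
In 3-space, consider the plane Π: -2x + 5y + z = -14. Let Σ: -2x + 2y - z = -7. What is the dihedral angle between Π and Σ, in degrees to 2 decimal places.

cos θ = |n₁·n₂| / (|n₁||n₂|) = |13| / (√30 · √9).
θ = arccos(0.79115) ≈ 37.71°.

37.71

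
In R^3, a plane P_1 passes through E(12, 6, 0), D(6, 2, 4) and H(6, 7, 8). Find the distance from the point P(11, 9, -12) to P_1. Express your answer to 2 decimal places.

ED = (-6, -4, 4), EH = (-6, 1, 8); a normal to P_1 is ED × EH = (-36, 24, -30).
Using E: P_1 has equation -36x + 24y - 30z = -288.
n·P − d = (-36)·(11) + (24)·(9) + (-30)·(-12) − (-288) = 468; |n| = √2772.
Distance = |468| / √2772 = 468/√2772 ≈ 8.89.

8.89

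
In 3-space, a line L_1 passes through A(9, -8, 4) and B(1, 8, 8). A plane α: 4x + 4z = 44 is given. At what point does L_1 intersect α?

A direction vector for L_1 is B − A = (-8, 16, 4).
Substitute r = (9, -8, 4) + t(-8, 16, 4) into the plane: 52 + (-16)t = 44, so t = 1/2.
Intersection: (9, -8, 4) + (1/2)·(-8, 16, 4) = (5, 0, 6).

(5, 0, 6)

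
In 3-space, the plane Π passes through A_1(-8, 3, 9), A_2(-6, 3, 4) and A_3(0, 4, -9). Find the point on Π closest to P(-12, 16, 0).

(-2, 8, 4)

A_1A_2 = (2, 0, -5), A_1A_3 = (8, 1, -18); a normal to Π is A_1A_2 × A_1A_3 = (5, -4, 2).
Using A_1: Π has equation 5x - 4y + 2z = -34.
Foot = P − λn with λ = (n·P − d)/|n|² = (-124 − (-34))/45 = -2.
Foot = (-12, 16, 0) − (-2)·(5, -4, 2) = (-2, 8, 4).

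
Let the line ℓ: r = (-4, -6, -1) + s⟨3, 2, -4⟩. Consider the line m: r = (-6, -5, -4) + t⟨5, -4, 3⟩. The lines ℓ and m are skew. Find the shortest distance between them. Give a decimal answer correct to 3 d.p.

Common perpendicular direction n = (3, 2, -4) × (5, -4, 3) = (-10, -29, -22).
With w = (-6, -5, -4) − (-4, -6, -1) = (-2, 1, -3), w · n = 57.
Distance = |w · n| / |n| = |57| / √1425 ≈ 1.510.

1.510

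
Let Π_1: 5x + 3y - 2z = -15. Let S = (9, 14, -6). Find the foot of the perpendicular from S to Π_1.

(-6, 5, 0)

Foot = S − λn with λ = (n·S − d)/|n|² = (99 − (-15))/38 = 3.
Foot = (9, 14, -6) − 3·(5, 3, -2) = (-6, 5, 0).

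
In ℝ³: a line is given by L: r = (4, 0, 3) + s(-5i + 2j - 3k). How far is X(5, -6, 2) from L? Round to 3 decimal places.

Taking (4, 0, 3) on L with direction v = (-5, 2, -3): w = X − (4, 0, 3) = (1, -6, -1), and w × v = (20, 8, -28).
Distance = |w × v| / |v| = √1248 / √38 ≈ 5.731.

5.731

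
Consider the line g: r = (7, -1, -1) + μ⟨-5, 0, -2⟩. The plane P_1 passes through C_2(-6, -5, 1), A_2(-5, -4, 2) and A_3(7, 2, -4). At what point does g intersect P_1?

C_2A_2 = (1, 1, 1), C_2A_3 = (13, 7, -5); a normal to P_1 is C_2A_2 × C_2A_3 = (-12, 18, -6).
Using C_2: P_1 has equation -12x + 18y - 6z = -24.
Substitute r = (7, -1, -1) + t(-5, 0, -2) into the plane: -96 + 72t = -24, so t = 1.
Intersection: (7, -1, -1) + 1·(-5, 0, -2) = (2, -1, -3).

(2, -1, -3)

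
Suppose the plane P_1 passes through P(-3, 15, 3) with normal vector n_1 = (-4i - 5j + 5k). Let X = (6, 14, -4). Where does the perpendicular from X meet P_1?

P_1: n_1·r = n_1·P gives -4x - 5y + 5z = -48.
Foot = X − λn with λ = (n·X − d)/|n|² = (-114 − (-48))/66 = -1.
Foot = (6, 14, -4) − (-1)·(-4, -5, 5) = (2, 9, 1).

(2, 9, 1)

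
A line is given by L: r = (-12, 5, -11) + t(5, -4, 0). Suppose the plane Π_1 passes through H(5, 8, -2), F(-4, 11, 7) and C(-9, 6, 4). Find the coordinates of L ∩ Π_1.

(-2, -3, -11)

HF = (-9, 3, 9), HC = (-14, -2, 6); a normal to Π_1 is HF × HC = (36, -72, 60).
Using H: Π_1 has equation 36x - 72y + 60z = -516.
Substitute r = (-12, 5, -11) + t(5, -4, 0) into the plane: -1452 + 468t = -516, so t = 2.
Intersection: (-12, 5, -11) + 2·(5, -4, 0) = (-2, -3, -11).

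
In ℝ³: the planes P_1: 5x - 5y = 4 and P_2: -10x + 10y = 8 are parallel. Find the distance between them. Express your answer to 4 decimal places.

Rescale P_2 by 1/(-2): 5x - 5y = -4. Then distance = |4 − (-4)| / √50 ≈ 1.1314.

1.1314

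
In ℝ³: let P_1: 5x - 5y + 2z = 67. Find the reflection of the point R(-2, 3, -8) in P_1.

(18, -17, 0)

λ = (n·R − d)/|n|² = (-41 − 67)/54 = -2.
Reflection = R − 2λn = (-2, 3, -8) − (-4)·(5, -5, 2) = (18, -17, 0).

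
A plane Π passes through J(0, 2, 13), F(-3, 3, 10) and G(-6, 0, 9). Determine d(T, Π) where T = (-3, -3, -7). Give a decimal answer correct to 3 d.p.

14.343

JF = (-3, 1, -3), JG = (-6, -2, -4); a normal to Π is JF × JG = (-10, 6, 12).
Using J: Π has equation -10x + 6y + 12z = 168.
n·T − d = (-10)·(-3) + (6)·(-3) + (12)·(-7) − 168 = -240; |n| = √280.
Distance = |-240| / √280 = 240/√280 ≈ 14.343.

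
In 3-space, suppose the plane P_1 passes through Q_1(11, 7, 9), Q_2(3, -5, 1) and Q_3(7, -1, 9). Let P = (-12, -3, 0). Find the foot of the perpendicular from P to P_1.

(0, -9, -3)

Q_1Q_2 = (-8, -12, -8), Q_1Q_3 = (-4, -8, 0); a normal to P_1 is Q_1Q_2 × Q_1Q_3 = (-64, 32, 16).
Using Q_1: P_1 has equation -64x + 32y + 16z = -336.
Foot = P − λn with λ = (n·P − d)/|n|² = (672 − (-336))/5376 = 3/16.
Foot = (-12, -3, 0) − (3/16)·(-64, 32, 16) = (0, -9, -3).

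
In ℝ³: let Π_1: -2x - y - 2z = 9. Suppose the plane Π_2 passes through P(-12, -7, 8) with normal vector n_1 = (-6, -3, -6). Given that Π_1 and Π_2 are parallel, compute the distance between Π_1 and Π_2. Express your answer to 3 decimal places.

Π_2: n_1·r = n_1·P gives -6x - 3y - 6z = 45.
Rescale Π_2 by 1/3: -2x - y - 2z = 15. Then distance = |9 − 15| / √9 ≈ 2.000.

2.000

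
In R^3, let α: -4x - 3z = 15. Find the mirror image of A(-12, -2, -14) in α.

λ = (n·A − d)/|n|² = (90 − 15)/25 = 3.
Reflection = A − 2λn = (-12, -2, -14) − 6·(-4, 0, -3) = (12, -2, 4).

(12, -2, 4)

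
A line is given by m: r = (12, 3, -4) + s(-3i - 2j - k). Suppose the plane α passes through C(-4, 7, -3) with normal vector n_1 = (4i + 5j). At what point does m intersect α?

(6, -1, -6)

α: n_1·r = n_1·C gives 4x + 5y = 19.
Substitute r = (12, 3, -4) + t(-3, -2, -1) into the plane: 63 + (-22)t = 19, so t = 2.
Intersection: (12, 3, -4) + 2·(-3, -2, -1) = (6, -1, -6).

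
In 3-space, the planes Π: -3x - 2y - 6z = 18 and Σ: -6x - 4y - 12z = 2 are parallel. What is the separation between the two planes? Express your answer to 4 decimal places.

Rescale Σ by 1/2: -3x - 2y - 6z = 1. Then distance = |18 − 1| / √49 ≈ 2.4286.

2.4286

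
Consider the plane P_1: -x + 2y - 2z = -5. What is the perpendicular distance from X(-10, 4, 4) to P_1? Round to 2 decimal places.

5.00

n·X − d = (-1)·(-10) + (2)·(4) + (-2)·(4) − (-5) = 15; |n| = √9.
Distance = |15| / √9 = 15/√9 ≈ 5.00.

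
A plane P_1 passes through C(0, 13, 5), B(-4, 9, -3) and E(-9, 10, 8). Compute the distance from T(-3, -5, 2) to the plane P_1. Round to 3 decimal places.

14.097

CB = (-4, -4, -8), CE = (-9, -3, 3); a normal to P_1 is CB × CE = (-36, 84, -24).
Using C: P_1 has equation -36x + 84y - 24z = 972.
n·T − d = (-36)·(-3) + (84)·(-5) + (-24)·(2) − 972 = -1332; |n| = √8928.
Distance = |-1332| / √8928 = 1332/√8928 ≈ 14.097.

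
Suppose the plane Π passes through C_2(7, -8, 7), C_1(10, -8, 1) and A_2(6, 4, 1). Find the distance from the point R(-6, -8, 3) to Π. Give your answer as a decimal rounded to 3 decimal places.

C_2C_1 = (3, 0, -6), C_2A_2 = (-1, 12, -6); a normal to Π is C_2C_1 × C_2A_2 = (72, 24, 36).
Using C_2: Π has equation 72x + 24y + 36z = 564.
n·R − d = (72)·(-6) + (24)·(-8) + (36)·(3) − 564 = -1080; |n| = √7056.
Distance = |-1080| / √7056 = 1080/√7056 ≈ 12.857.

12.857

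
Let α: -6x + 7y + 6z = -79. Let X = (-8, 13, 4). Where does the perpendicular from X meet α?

Foot = X − λn with λ = (n·X − d)/|n|² = (163 − (-79))/121 = 2.
Foot = (-8, 13, 4) − 2·(-6, 7, 6) = (4, -1, -8).

(4, -1, -8)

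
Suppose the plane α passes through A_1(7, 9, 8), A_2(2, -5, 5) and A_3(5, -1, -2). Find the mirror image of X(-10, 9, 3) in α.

A_1A_2 = (-5, -14, -3), A_1A_3 = (-2, -10, -10); a normal to α is A_1A_2 × A_1A_3 = (110, -44, 22).
Using A_1: α has equation 110x - 44y + 22z = 550.
λ = (n·X − d)/|n|² = (-1430 − 550)/14520 = -3/22.
Reflection = X − 2λn = (-10, 9, 3) − (-3/11)·(110, -44, 22) = (20, -3, 9).

(20, -3, 9)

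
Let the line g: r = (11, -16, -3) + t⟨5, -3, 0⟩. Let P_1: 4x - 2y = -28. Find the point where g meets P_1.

(-9, -4, -3)

Substitute r = (11, -16, -3) + t(5, -3, 0) into the plane: 76 + 26t = -28, so t = -4.
Intersection: (11, -16, -3) + (-4)·(5, -3, 0) = (-9, -4, -3).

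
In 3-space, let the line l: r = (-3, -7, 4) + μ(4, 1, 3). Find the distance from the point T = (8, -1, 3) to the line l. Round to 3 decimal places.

Taking (-3, -7, 4) on l with direction v = (4, 1, 3): w = T − (-3, -7, 4) = (11, 6, -1), and w × v = (19, -37, -13).
Distance = |w × v| / |v| = √1899 / √26 ≈ 8.546.

8.546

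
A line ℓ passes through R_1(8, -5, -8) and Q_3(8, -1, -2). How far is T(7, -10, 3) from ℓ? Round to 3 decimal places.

10.311

A direction vector for ℓ is Q_3 − R_1 = (0, 4, 6).
Taking (8, -5, -8) on ℓ with direction v = (0, 4, 6): w = T − (8, -5, -8) = (-1, -5, 11), and w × v = (-74, 6, -4).
Distance = |w × v| / |v| = √5528 / √52 ≈ 10.311.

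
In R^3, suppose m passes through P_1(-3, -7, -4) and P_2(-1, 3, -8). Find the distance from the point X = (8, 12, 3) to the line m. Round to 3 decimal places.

15.776

A direction vector for m is P_2 − P_1 = (2, 10, -4).
Taking (-3, -7, -4) on m with direction v = (2, 10, -4): w = X − (-3, -7, -4) = (11, 19, 7), and w × v = (-146, 58, 72).
Distance = |w × v| / |v| = √29864 / √120 ≈ 15.776.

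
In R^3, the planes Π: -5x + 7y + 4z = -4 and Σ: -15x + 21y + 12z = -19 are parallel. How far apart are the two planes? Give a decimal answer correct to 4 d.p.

0.2460

Rescale Σ by 1/3: -5x + 7y + 4z = -19/3. Then distance = |-4 − (-19/3)| / √90 ≈ 0.2460.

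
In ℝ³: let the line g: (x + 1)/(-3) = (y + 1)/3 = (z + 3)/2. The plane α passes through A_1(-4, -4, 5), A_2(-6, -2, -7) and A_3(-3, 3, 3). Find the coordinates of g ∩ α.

g has direction (-3, 3, 2) through (-1, -1, -3).
A_1A_2 = (-2, 2, -12), A_1A_3 = (1, 7, -2); a normal to α is A_1A_2 × A_1A_3 = (80, -16, -16).
Using A_1: α has equation 80x - 16y - 16z = -336.
Substitute r = (-1, -1, -3) + t(-3, 3, 2) into the plane: -16 + (-320)t = -336, so t = 1.
Intersection: (-1, -1, -3) + 1·(-3, 3, 2) = (-4, 2, -1).

(-4, 2, -1)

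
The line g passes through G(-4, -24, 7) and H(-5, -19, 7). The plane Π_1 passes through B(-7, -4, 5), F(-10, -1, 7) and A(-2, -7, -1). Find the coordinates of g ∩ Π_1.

(-8, -4, 7)

A direction vector for g is H − G = (-1, 5, 0).
BF = (-3, 3, 2), BA = (5, -3, -6); a normal to Π_1 is BF × BA = (-12, -8, -6).
Using B: Π_1 has equation -12x - 8y - 6z = 86.
Substitute r = (-4, -24, 7) + t(-1, 5, 0) into the plane: 198 + (-28)t = 86, so t = 4.
Intersection: (-4, -24, 7) + 4·(-1, 5, 0) = (-8, -4, 7).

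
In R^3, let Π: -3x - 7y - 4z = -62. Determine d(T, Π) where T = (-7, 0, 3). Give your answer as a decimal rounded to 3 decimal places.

8.254

n·T − d = (-3)·(-7) + (-7)·(0) + (-4)·(3) − (-62) = 71; |n| = √74.
Distance = |71| / √74 = 71/√74 ≈ 8.254.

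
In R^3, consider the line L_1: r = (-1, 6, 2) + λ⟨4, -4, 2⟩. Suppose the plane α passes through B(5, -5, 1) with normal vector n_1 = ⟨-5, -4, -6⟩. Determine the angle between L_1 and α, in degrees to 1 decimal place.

17.7

α: n_1·r = n_1·B gives -5x - 4y - 6z = -11.
sin θ = |n·v| / (|n||v|) = |-16| / (√77 · √36) = 0.30389.
θ ≈ 17.7°.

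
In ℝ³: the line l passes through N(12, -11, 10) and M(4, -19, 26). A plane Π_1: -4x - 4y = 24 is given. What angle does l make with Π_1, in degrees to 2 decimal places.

A direction vector for l is M − N = (-8, -8, 16).
sin θ = |n·v| / (|n||v|) = |64| / (√32 · √384) = 0.57735.
θ ≈ 35.26°.

35.26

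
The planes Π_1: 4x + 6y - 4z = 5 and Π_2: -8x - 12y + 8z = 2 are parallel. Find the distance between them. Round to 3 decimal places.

0.728

Rescale Π_2 by 1/(-2): 4x + 6y - 4z = -1. Then distance = |5 − (-1)| / √68 ≈ 0.728.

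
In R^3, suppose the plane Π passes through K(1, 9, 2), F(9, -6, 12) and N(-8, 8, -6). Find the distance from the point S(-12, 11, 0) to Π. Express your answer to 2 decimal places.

7.47

KF = (8, -15, 10), KN = (-9, -1, -8); a normal to Π is KF × KN = (130, -26, -143).
Using K: Π has equation 130x - 26y - 143z = -390.
n·S − d = (130)·(-12) + (-26)·(11) + (-143)·(0) − (-390) = -1456; |n| = √38025.
Distance = |-1456| / √38025 = 1456/√38025 ≈ 7.47.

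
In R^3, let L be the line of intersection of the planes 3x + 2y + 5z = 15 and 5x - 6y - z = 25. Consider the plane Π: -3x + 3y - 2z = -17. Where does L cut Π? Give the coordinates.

Direction of L: (3, 2, 5) × (5, -6, -1) = (28, 28, -28).
A point on L: solving the two plane equations with x = 12 gives (12, 7, -7).
Substitute r = (12, 7, -7) + t(28, 28, -28) into the plane: -1 + 56t = -17, so t = -2/7.
Intersection: (12, 7, -7) + (-2/7)·(28, 28, -28) = (4, -1, 1).

(4, -1, 1)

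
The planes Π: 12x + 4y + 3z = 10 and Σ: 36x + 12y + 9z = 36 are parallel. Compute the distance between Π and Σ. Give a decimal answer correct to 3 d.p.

Rescale Σ by 1/3: 12x + 4y + 3z = 12. Then distance = |10 − 12| / √169 ≈ 0.154.

0.154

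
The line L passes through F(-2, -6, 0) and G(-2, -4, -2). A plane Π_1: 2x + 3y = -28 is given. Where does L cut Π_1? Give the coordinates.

A direction vector for L is G − F = (0, 2, -2).
Substitute r = (-2, -6, 0) + t(0, 2, -2) into the plane: -22 + 6t = -28, so t = -1.
Intersection: (-2, -6, 0) + (-1)·(0, 2, -2) = (-2, -8, 2).

(-2, -8, 2)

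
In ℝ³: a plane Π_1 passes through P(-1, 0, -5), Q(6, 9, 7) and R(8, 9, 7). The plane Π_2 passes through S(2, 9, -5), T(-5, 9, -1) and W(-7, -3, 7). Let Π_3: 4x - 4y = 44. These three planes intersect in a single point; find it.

PQ = (7, 9, 12), PR = (9, 9, 12); a normal to Π_1 is PQ × PR = (0, 24, -18).
Using P: Π_1 has equation 24y - 18z = 90.
ST = (-7, 0, 4), SW = (-9, -12, 12); a normal to Π_2 is ST × SW = (48, 48, 84).
Using S: Π_2 has equation 48x + 48y + 84z = 108.
Solving the 3×3 linear system 24y - 18z = 90, 48x + 48y + 84z = 108, 4x - 4y = 44 (e.g. by elimination or Cramer's rule, determinant = 14976) gives (11, 0, -5).

(11, 0, -5)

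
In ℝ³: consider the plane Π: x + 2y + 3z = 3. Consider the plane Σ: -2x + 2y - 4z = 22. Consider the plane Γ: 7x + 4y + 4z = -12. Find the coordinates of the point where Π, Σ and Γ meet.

Solving the 3×3 linear system x + 2y + 3z = 3, -2x + 2y - 4z = 22, 7x + 4y + 4z = -12 (e.g. by elimination or Cramer's rule, determinant = -82) gives (-4, 5, -1).

(-4, 5, -1)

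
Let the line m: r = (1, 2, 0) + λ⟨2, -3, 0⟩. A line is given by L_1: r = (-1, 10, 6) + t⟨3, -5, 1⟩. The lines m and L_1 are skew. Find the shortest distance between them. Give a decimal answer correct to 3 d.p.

Common perpendicular direction n = (2, -3, 0) × (3, -5, 1) = (-3, -2, -1).
With w = (-1, 10, 6) − (1, 2, 0) = (-2, 8, 6), w · n = -16.
Distance = |w · n| / |n| = |-16| / √14 ≈ 4.276.

4.276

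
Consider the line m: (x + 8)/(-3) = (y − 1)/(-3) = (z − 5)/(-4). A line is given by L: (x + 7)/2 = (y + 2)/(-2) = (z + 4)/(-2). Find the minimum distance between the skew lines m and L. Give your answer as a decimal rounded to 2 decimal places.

3.67

m has direction (-3, -3, -4) through (-8, 1, 5).
L has direction (2, -2, -2) through (-7, -2, -4).
Common perpendicular direction n = (-3, -3, -4) × (2, -2, -2) = (-2, -14, 12).
With w = (-7, -2, -4) − (-8, 1, 5) = (1, -3, -9), w · n = -68.
Distance = |w · n| / |n| = |-68| / √344 ≈ 3.67.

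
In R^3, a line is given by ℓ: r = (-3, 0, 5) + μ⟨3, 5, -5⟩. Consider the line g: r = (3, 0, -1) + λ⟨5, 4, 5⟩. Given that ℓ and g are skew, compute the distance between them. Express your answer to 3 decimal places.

Common perpendicular direction n = (3, 5, -5) × (5, 4, 5) = (45, -40, -13).
With w = (3, 0, -1) − (-3, 0, 5) = (6, 0, -6), w · n = 348.
Distance = |w · n| / |n| = |348| / √3794 ≈ 5.650.

5.650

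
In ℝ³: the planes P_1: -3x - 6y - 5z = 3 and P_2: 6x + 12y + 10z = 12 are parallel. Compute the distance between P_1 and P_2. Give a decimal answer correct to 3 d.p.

1.076

Rescale P_2 by 1/(-2): -3x - 6y - 5z = -6. Then distance = |3 − (-6)| / √70 ≈ 1.076.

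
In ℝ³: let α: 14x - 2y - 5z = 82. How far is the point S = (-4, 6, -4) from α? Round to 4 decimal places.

8.6667

n·S − d = (14)·(-4) + (-2)·(6) + (-5)·(-4) − 82 = -130; |n| = √225.
Distance = |-130| / √225 = 130/√225 ≈ 8.6667.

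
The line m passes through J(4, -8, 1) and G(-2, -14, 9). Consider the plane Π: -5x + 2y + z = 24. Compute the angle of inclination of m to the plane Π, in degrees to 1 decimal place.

24.0

A direction vector for m is G − J = (-6, -6, 8).
sin θ = |n·v| / (|n||v|) = |26| / (√30 · √136) = 0.40705.
θ ≈ 24.0°.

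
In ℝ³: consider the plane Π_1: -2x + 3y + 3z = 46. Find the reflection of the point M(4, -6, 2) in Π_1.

λ = (n·M − d)/|n|² = (-20 − 46)/22 = -3.
Reflection = M − 2λn = (4, -6, 2) − (-6)·(-2, 3, 3) = (-8, 12, 20).

(-8, 12, 20)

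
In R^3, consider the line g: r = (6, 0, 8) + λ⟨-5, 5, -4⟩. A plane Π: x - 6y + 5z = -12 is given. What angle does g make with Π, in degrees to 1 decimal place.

sin θ = |n·v| / (|n||v|) = |-55| / (√62 · √66) = 0.85979.
θ ≈ 59.3°.

59.3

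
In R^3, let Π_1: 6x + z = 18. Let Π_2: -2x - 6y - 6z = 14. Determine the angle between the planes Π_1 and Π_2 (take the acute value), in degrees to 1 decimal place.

cos θ = |n₁·n₂| / (|n₁||n₂|) = |-18| / (√37 · √76).
θ = arccos(0.33944) ≈ 70.2°.

70.2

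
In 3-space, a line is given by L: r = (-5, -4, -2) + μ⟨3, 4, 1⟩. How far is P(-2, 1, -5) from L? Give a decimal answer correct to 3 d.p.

Taking (-5, -4, -2) on L with direction v = (3, 4, 1): w = P − (-5, -4, -2) = (3, 5, -3), and w × v = (17, -12, -3).
Distance = |w × v| / |v| = √442 / √26 ≈ 4.123.

4.123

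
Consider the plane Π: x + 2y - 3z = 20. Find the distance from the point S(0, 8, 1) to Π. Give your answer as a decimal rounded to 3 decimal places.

n·S − d = (1)·(0) + (2)·(8) + (-3)·(1) − 20 = -7; |n| = √14.
Distance = |-7| / √14 = 7/√14 ≈ 1.871.

1.871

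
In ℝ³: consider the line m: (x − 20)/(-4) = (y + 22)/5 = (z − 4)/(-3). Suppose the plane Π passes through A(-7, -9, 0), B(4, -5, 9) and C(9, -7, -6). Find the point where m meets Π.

(8, -7, -5)

m has direction (-4, 5, -3) through (20, -22, 4).
AB = (11, 4, 9), AC = (16, 2, -6); a normal to Π is AB × AC = (-42, 210, -42).
Using A: Π has equation -42x + 210y - 42z = -1596.
Substitute r = (20, -22, 4) + t(-4, 5, -3) into the plane: -5628 + 1344t = -1596, so t = 3.
Intersection: (20, -22, 4) + 3·(-4, 5, -3) = (8, -7, -5).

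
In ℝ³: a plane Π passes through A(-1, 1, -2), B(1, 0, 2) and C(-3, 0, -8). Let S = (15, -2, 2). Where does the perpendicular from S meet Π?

AB = (2, -1, 4), AC = (-2, -1, -6); a normal to Π is AB × AC = (10, 4, -4).
Using A: Π has equation 10x + 4y - 4z = 2.
Foot = S − λn with λ = (n·S − d)/|n|² = (134 − 2)/132 = 1.
Foot = (15, -2, 2) − 1·(10, 4, -4) = (5, -6, 6).

(5, -6, 6)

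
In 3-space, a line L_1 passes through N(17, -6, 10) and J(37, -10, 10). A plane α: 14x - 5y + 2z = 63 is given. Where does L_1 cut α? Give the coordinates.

A direction vector for L_1 is J − N = (20, -4, 0).
Substitute r = (17, -6, 10) + t(20, -4, 0) into the plane: 288 + 300t = 63, so t = -3/4.
Intersection: (17, -6, 10) + (-3/4)·(20, -4, 0) = (2, -3, 10).

(2, -3, 10)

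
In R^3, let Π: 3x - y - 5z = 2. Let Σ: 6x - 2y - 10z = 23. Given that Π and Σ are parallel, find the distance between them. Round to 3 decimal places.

Rescale Σ by 1/2: 3x - y - 5z = 23/2. Then distance = |2 − (23/2)| / √35 ≈ 1.606.

1.606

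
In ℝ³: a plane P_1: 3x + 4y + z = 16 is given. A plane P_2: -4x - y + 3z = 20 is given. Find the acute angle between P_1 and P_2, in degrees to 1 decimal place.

cos θ = |n₁·n₂| / (|n₁||n₂|) = |-13| / (√26 · √26).
θ = arccos(0.50000) ≈ 60.0°.

60.0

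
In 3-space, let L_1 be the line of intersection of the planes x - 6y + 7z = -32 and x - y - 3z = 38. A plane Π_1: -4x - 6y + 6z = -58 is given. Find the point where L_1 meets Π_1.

Direction of L_1: (1, -6, 7) × (1, -1, -3) = (25, 10, 5).
A point on L_1: solving the two plane equations with x = 22 gives (22, 2, -6).
Substitute r = (22, 2, -6) + t(25, 10, 5) into the plane: -136 + (-130)t = -58, so t = -3/5.
Intersection: (22, 2, -6) + (-3/5)·(25, 10, 5) = (7, -4, -9).

(7, -4, -9)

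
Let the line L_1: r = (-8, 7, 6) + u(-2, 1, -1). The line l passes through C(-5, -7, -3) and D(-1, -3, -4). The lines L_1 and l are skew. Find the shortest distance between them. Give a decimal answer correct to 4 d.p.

A direction vector for l is D − C = (4, 4, -1).
Common perpendicular direction n = (-2, 1, -1) × (4, 4, -1) = (3, -6, -12).
With w = (-5, -7, -3) − (-8, 7, 6) = (3, -14, -9), w · n = 201.
Distance = |w · n| / |n| = |201| / √189 ≈ 14.6206.

14.6206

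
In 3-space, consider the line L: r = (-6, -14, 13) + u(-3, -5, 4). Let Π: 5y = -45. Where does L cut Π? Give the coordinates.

(-3, -9, 9)

Substitute r = (-6, -14, 13) + t(-3, -5, 4) into the plane: -70 + (-25)t = -45, so t = -1.
Intersection: (-6, -14, 13) + (-1)·(-3, -5, 4) = (-3, -9, 9).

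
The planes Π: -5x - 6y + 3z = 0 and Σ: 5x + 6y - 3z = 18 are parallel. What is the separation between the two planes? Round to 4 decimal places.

2.1514

Rescale Σ by 1/(-1): -5x - 6y + 3z = -18. Then distance = |0 − (-18)| / √70 ≈ 2.1514.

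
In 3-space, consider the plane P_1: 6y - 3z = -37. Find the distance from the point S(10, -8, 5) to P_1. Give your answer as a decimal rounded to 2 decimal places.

n·S − d = (0)·(10) + (6)·(-8) + (-3)·(5) − (-37) = -26; |n| = √45.
Distance = |-26| / √45 = 26/√45 ≈ 3.88.

3.88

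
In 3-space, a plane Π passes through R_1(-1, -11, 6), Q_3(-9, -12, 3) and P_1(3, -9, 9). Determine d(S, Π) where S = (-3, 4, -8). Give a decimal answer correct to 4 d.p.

R_1Q_3 = (-8, -1, -3), R_1P_1 = (4, 2, 3); a normal to Π is R_1Q_3 × R_1P_1 = (3, 12, -12).
Using R_1: Π has equation 3x + 12y - 12z = -207.
n·S − d = (3)·(-3) + (12)·(4) + (-12)·(-8) − (-207) = 342; |n| = √297.
Distance = |342| / √297 = 342/√297 ≈ 19.8449.

19.8449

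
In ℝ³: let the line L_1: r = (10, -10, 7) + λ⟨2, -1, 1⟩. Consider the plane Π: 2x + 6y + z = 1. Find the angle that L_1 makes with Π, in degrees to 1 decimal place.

3.7

sin θ = |n·v| / (|n||v|) = |-1| / (√41 · √6) = 0.06376.
θ ≈ 3.7°.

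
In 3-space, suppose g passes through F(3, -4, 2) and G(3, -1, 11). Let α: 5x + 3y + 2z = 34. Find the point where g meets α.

(3, -1, 11)

A direction vector for g is G − F = (0, 3, 9).
Substitute r = (3, -4, 2) + t(0, 3, 9) into the plane: 7 + 27t = 34, so t = 1.
Intersection: (3, -4, 2) + 1·(0, 3, 9) = (3, -1, 11).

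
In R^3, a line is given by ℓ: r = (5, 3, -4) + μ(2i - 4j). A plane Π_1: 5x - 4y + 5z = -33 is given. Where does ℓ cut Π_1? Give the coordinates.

(3, 7, -4)

Substitute r = (5, 3, -4) + t(2, -4, 0) into the plane: -7 + 26t = -33, so t = -1.
Intersection: (5, 3, -4) + (-1)·(2, -4, 0) = (3, 7, -4).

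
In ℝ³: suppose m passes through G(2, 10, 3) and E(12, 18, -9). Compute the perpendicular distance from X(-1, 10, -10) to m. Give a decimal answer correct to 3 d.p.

11.245

A direction vector for m is E − G = (10, 8, -12).
Taking (2, 10, 3) on m with direction v = (10, 8, -12): w = X − (2, 10, 3) = (-3, 0, -13), and w × v = (104, -166, -24).
Distance = |w × v| / |v| = √38948 / √308 ≈ 11.245.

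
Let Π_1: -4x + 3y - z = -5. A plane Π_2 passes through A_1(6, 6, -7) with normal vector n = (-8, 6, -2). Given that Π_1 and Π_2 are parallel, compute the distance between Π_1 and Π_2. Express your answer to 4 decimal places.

1.1767

Π_2: n·r = n·A_1 gives -8x + 6y - 2z = 2.
Rescale Π_2 by 1/2: -4x + 3y - z = 1. Then distance = |-5 − 1| / √26 ≈ 1.1767.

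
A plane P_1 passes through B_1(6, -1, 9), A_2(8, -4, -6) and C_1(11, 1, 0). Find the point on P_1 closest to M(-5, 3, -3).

B_1A_2 = (2, -3, -15), B_1C_1 = (5, 2, -9); a normal to P_1 is B_1A_2 × B_1C_1 = (57, -57, 19).
Using B_1: P_1 has equation 57x - 57y + 19z = 570.
Foot = M − λn with λ = (n·M − d)/|n|² = (-513 − 570)/6859 = -3/19.
Foot = (-5, 3, -3) − (-3/19)·(57, -57, 19) = (4, -6, 0).

(4, -6, 0)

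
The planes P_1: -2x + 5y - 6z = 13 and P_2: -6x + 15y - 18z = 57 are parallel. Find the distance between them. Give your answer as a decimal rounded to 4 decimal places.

0.7442

Rescale P_2 by 1/3: -2x + 5y - 6z = 19. Then distance = |13 − 19| / √65 ≈ 0.7442.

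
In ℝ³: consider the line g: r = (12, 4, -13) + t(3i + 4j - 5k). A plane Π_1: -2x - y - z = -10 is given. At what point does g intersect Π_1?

Substitute r = (12, 4, -13) + t(3, 4, -5) into the plane: -15 + (-5)t = -10, so t = -1.
Intersection: (12, 4, -13) + (-1)·(3, 4, -5) = (9, 0, -8).

(9, 0, -8)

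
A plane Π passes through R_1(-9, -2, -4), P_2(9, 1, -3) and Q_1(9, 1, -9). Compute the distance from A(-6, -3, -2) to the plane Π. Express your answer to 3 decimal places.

1.480

R_1P_2 = (18, 3, 1), R_1Q_1 = (18, 3, -5); a normal to Π is R_1P_2 × R_1Q_1 = (-18, 108, 0).
Using R_1: Π has equation -18x + 108y = -54.
n·A − d = (-18)·(-6) + (108)·(-3) + (0)·(-2) − (-54) = -162; |n| = √11988.
Distance = |-162| / √11988 = 162/√11988 ≈ 1.480.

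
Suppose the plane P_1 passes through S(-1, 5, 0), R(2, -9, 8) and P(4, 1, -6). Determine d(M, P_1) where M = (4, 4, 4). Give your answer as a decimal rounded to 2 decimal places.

SR = (3, -14, 8), SP = (5, -4, -6); a normal to P_1 is SR × SP = (116, 58, 58).
Using S: P_1 has equation 116x + 58y + 58z = 174.
n·M − d = (116)·(4) + (58)·(4) + (58)·(4) − 174 = 754; |n| = √20184.
Distance = |754| / √20184 = 754/√20184 ≈ 5.31.

5.31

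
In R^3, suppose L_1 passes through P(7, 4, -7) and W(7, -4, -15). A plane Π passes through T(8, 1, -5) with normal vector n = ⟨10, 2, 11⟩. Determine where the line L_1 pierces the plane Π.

A direction vector for L_1 is W − P = (0, -8, -8).
Π: n·r = n·T gives 10x + 2y + 11z = 27.
Substitute r = (7, 4, -7) + t(0, -8, -8) into the plane: 1 + (-104)t = 27, so t = -1/4.
Intersection: (7, 4, -7) + (-1/4)·(0, -8, -8) = (7, 6, -5).

(7, 6, -5)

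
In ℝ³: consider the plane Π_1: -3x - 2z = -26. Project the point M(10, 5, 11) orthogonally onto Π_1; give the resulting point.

Foot = M − λn with λ = (n·M − d)/|n|² = (-52 − (-26))/13 = -2.
Foot = (10, 5, 11) − (-2)·(-3, 0, -2) = (4, 5, 7).

(4, 5, 7)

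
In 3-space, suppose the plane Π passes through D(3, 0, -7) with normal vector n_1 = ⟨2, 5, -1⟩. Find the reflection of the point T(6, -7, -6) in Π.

Π: n_1·r = n_1·D gives 2x + 5y - z = 13.
λ = (n·T − d)/|n|² = (-17 − 13)/30 = -1.
Reflection = T − 2λn = (6, -7, -6) − (-2)·(2, 5, -1) = (10, 3, -8).

(10, 3, -8)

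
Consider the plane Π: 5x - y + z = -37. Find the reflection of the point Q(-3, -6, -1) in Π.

λ = (n·Q − d)/|n|² = (-10 − (-37))/27 = 1.
Reflection = Q − 2λn = (-3, -6, -1) − 2·(5, -1, 1) = (-13, -4, -3).

(-13, -4, -3)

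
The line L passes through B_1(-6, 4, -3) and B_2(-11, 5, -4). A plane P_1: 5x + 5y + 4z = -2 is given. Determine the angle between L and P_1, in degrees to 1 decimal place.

34.6

A direction vector for L is B_2 − B_1 = (-5, 1, -1).
sin θ = |n·v| / (|n||v|) = |-24| / (√66 · √27) = 0.56854.
θ ≈ 34.6°.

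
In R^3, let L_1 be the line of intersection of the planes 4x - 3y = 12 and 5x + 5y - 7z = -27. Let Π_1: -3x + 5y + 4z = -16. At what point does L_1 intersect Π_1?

(0, -4, 1)

Direction of L_1: (4, -3, 0) × (5, 5, -7) = (21, 28, 35).
A point on L_1: solving the two plane equations with x = -3 gives (-3, -8, -4).
Substitute r = (-3, -8, -4) + t(21, 28, 35) into the plane: -47 + 217t = -16, so t = 1/7.
Intersection: (-3, -8, -4) + (1/7)·(21, 28, 35) = (0, -4, 1).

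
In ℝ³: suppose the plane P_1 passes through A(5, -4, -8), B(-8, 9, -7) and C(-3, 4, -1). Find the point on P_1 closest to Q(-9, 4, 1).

AB = (-13, 13, 1), AC = (-8, 8, 7); a normal to P_1 is AB × AC = (83, 83, 0).
Using A: P_1 has equation 83x + 83y = 83.
Foot = Q − λn with λ = (n·Q − d)/|n|² = (-415 − 83)/13778 = -3/83.
Foot = (-9, 4, 1) − (-3/83)·(83, 83, 0) = (-6, 7, 1).

(-6, 7, 1)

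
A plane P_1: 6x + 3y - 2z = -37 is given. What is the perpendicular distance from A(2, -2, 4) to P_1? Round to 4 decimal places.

5.0000

n·A − d = (6)·(2) + (3)·(-2) + (-2)·(4) − (-37) = 35; |n| = √49.
Distance = |35| / √49 = 35/√49 ≈ 5.0000.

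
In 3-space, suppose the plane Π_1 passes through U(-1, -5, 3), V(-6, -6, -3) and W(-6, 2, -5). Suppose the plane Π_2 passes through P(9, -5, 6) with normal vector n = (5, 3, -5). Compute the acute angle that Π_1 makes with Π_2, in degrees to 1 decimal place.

32.5

UV = (-5, -1, -6), UW = (-5, 7, -8); a normal to Π_1 is UV × UW = (50, -10, -40).
Using U: Π_1 has equation 50x - 10y - 40z = -120.
Π_2: n·r = n·P gives 5x + 3y - 5z = 0.
cos θ = |n₁·n₂| / (|n₁||n₂|) = |420| / (√4200 · √59).
θ = arccos(0.84372) ≈ 32.5°.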